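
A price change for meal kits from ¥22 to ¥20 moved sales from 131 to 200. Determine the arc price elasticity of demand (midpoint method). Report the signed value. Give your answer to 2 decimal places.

-4.38

ΔQ = 200 − 131 = 69; ΔP = 20 − 22 = -2.
Midpoints: P̄ = 21.00, Q̄ = 165.5.
ε = (ΔQ/ΔP)(P̄/Q̄) = (69/-2)(21.00/165.5).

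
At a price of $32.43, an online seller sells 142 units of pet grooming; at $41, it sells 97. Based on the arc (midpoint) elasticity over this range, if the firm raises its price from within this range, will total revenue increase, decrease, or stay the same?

decrease

Arc ε = (-45/8.57)(36.72/119.5) ≈ -1.613.
|ε| = 1.61 > 1, so demand is elastic. A price rise therefore reduces total revenue.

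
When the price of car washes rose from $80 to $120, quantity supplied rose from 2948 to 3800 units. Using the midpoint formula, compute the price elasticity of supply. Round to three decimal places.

0.631

ΔQ = 3800 − 2948 = 852; ΔP = 120 − 80 = 40.
Midpoints: P̄ = 100.00, Q̄ = 3374.0.
ε_s = (ΔQ/ΔP)(P̄/Q̄) = (852/40)(100.00/3374.0).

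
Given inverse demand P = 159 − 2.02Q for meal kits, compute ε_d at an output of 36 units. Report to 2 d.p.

-1.19

At Q = 36, P = 159 − 2.02(36) = 86.28.
dP/dQ = −2.02, so dQ/dP = 1/(−2.02) = -0.495.
ε = (dQ/dP)(P/Q) = (-0.495)(86.28/36).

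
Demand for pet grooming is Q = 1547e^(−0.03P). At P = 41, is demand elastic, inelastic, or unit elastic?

Q = 452.177, dQ/dP = -13.565.
ε = (dQ/dP)(P/Q) ≈ -1.230.
|ε| = 1.23 > 1.

elastic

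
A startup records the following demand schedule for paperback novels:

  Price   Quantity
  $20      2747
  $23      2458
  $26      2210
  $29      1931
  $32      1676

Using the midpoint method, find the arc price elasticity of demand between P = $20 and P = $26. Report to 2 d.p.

-0.83

At P = 20, Q = 2747; at P = 26, Q = 2210.
ΔQ = -537, ΔP = 6. Midpoints: P̄ = 23.00, Q̄ = 2478.5.
ε = (ΔQ/ΔP)(P̄/Q̄) = (-537/6)(23.00/2478.5).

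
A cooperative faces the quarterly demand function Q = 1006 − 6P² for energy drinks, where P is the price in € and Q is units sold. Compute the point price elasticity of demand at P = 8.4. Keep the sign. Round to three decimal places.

-1.453

At P = 8.4, Q = 582.640.
dQ/dP = −12P = -100.800.
ε = (dQ/dP)(P/Q) = (-100.800)(8.4/582.640).
|ε| > 1, so demand is elastic at this price.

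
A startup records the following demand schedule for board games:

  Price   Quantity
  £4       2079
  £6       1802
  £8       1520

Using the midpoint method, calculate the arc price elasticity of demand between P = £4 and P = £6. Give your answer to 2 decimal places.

At P = 4, Q = 2079; at P = 6, Q = 1802.
ΔQ = -277, ΔP = 2. Midpoints: P̄ = 5.00, Q̄ = 1940.5.
ε = (ΔQ/ΔP)(P̄/Q̄) = (-277/2)(5.00/1940.5).

-0.36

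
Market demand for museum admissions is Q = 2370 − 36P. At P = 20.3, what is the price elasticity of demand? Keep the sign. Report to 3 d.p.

At P = 20.3, Q = 1639.200.
dQ/dP = −36.
ε = (dQ/dP)(P/Q) = (-36)(20.3/1639.200).
|ε| < 1, so demand is inelastic at this price.

-0.446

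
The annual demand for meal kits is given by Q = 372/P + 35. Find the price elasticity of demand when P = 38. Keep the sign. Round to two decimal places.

At P = 38, Q = 44.789.
dQ/dP = −372/P² = -0.258.
ε = (dQ/dP)(P/Q) = (-0.258)(38/44.789).

-0.22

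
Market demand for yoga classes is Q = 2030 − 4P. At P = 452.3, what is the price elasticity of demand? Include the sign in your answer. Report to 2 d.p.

At P = 452.3, Q = 220.800.
dQ/dP = −4.
ε = (dQ/dP)(P/Q) = (-4)(452.3/220.800).

-8.19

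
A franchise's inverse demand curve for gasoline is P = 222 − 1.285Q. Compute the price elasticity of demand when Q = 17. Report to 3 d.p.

-9.163

At Q = 17, P = 222 − 1.285(17) = 200.16.
dP/dQ = −1.285, so dQ/dP = 1/(−1.285) = -0.778.
ε = (dQ/dP)(P/Q) = (-0.778)(200.16/17).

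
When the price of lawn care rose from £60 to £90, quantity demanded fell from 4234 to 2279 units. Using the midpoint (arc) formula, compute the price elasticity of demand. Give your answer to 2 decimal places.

ΔQ = 2279 − 4234 = -1955; ΔP = 90 − 60 = 30.
Midpoints: P̄ = 75.00, Q̄ = 3256.5.
ε = (ΔQ/ΔP)(P̄/Q̄) = (-1955/30)(75.00/3256.5).

-1.50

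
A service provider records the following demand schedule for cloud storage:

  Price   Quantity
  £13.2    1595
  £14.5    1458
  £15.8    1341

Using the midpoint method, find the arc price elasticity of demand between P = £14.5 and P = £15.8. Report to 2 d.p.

At P = 14.5, Q = 1458; at P = 15.8, Q = 1341.
ΔQ = -117, ΔP = 1.3. Midpoints: P̄ = 15.15, Q̄ = 1399.5.
ε = (ΔQ/ΔP)(P̄/Q̄) = (-117/1.3)(15.15/1399.5).

-0.97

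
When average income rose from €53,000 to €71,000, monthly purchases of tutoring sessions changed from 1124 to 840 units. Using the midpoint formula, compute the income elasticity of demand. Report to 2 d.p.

-1.00

ΔQ = -284, ΔI = 18000. Midpoints: Ī = 62,000, Q̄ = 982.0.
ε_I = (ΔQ/ΔI)(Ī/Q̄) = (-284/18000)(62000/982.0).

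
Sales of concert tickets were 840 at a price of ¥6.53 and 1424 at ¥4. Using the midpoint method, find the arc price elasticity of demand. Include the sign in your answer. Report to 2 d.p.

-1.07

ΔQ = 1424 − 840 = 584; ΔP = 4 − 6.53 = -2.53.
Midpoints: P̄ = 5.27, Q̄ = 1132.0.
ε = (ΔQ/ΔP)(P̄/Q̄) = (584/-2.53)(5.27/1132.0).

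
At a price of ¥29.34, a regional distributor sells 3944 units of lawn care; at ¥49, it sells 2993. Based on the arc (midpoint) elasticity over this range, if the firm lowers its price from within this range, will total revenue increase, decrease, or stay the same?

Arc ε = (-951/19.66)(39.17/3468.5) ≈ -0.546.
|ε| = 0.55 < 1, so demand is inelastic. A price cut therefore reduces total revenue.

decrease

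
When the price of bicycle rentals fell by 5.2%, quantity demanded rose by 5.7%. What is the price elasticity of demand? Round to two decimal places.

ε = %ΔQ / %ΔP = (5.7)/(-5.2) = -1.096.

-1.10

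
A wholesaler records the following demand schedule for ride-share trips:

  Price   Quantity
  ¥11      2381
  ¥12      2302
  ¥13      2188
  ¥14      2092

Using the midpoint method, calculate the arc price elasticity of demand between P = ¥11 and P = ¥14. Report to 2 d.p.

At P = 11, Q = 2381; at P = 14, Q = 2092.
ΔQ = -289, ΔP = 3. Midpoints: P̄ = 12.50, Q̄ = 2236.5.
ε = (ΔQ/ΔP)(P̄/Q̄) = (-289/3)(12.50/2236.5).

-0.54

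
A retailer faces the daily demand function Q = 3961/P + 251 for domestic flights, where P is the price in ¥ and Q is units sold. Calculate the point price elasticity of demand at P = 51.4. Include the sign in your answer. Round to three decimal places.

-0.235

At P = 51.4, Q = 328.062.
dQ/dP = −3961/P² = -1.499.
ε = (dQ/dP)(P/Q) = (-1.499)(51.4/328.062).
|ε| < 1, so demand is inelastic at this price.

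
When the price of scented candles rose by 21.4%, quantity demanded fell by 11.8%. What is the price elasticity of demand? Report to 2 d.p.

ε = %ΔQ / %ΔP = (-11.8)/(21.4) = -0.551.

-0.55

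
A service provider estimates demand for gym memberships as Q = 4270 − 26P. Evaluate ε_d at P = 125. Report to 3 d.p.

At P = 125, Q = 1020.
dQ/dP = −26.
ε = (dQ/dP)(P/Q) = (-26)(125/1020).
|ε| > 1, so demand is elastic at this price.

-3.186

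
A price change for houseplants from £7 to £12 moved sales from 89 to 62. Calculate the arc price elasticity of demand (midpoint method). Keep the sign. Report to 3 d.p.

-0.679

ΔQ = 62 − 89 = -27; ΔP = 12 − 7 = 5.
Midpoints: P̄ = 9.50, Q̄ = 75.5.
ε = (ΔQ/ΔP)(P̄/Q̄) = (-27/5)(9.50/75.5).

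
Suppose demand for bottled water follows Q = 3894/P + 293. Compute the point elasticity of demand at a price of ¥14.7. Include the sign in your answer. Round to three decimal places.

-0.475

At P = 14.7, Q = 557.898.
dQ/dP = −3894/P² = -18.020.
ε = (dQ/dP)(P/Q) = (-18.020)(14.7/557.898).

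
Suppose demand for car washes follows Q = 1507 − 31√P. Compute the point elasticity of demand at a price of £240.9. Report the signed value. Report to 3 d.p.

At P = 240.9, Q = 1025.850.
dQ/dP = −31/(2√P) = -0.999.
ε = (dQ/dP)(P/Q) = (-0.999)(240.9/1025.850).
|ε| < 1, so demand is inelastic at this price.

-0.235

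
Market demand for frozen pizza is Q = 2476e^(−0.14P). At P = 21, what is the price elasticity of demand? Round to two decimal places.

At P = 21, Q = 130.896.
dQ/dP = −0.14·2476e^(−0.14P) = −0.14Q = -18.325.
ε = (dQ/dP)(P/Q) = (-18.325)(21/130.896).
|ε| > 1, so demand is elastic at this price.

-2.94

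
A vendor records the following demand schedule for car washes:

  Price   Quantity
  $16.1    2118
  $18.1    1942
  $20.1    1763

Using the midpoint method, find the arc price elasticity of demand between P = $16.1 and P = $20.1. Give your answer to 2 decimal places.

-0.83

At P = 16.1, Q = 2118; at P = 20.1, Q = 1763.
ΔQ = -355, ΔP = 4.0. Midpoints: P̄ = 18.10, Q̄ = 1940.5.
ε = (ΔQ/ΔP)(P̄/Q̄) = (-355/4.0)(18.10/1940.5).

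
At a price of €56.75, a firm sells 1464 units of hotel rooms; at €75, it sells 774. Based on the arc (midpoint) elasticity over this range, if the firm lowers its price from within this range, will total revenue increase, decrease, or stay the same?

increase

Arc ε = (-690/18.25)(65.88/1119.0) ≈ -2.226.
|ε| = 2.23 > 1, so demand is elastic. A price cut therefore raises total revenue.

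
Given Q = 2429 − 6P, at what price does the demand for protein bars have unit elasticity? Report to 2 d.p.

For linear demand Q = a − bP, ε = −bP/(a − bP). |ε| = 1 when bP = a − bP, i.e. P = a/(2b).
P = 2429/(2·6) = 2429/12 = 202.4167.

202.42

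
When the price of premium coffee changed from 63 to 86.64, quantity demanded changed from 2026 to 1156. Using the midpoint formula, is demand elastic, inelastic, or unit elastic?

elastic

Arc ε ≈ -1.731.
|ε| = 1.73 > 1.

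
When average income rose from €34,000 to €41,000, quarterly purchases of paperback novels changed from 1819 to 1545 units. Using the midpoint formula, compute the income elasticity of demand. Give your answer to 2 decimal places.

ΔQ = -274, ΔI = 7000. Midpoints: Ī = 37,500, Q̄ = 1682.0.
ε_I = (ΔQ/ΔI)(Ī/Q̄) = (-274/7000)(37500/1682.0).

-0.87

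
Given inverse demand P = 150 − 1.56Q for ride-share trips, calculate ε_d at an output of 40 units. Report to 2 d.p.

At Q = 40, P = 150 − 1.56(40) = 87.60.
dP/dQ = −1.56, so dQ/dP = 1/(−1.56) = -0.641.
ε = (dQ/dP)(P/Q) = (-0.641)(87.60/40).

-1.40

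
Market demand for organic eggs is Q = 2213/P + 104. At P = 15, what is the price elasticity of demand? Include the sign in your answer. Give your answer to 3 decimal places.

At P = 15, Q = 251.533.
dQ/dP = −2213/P² = -9.836.
ε = (dQ/dP)(P/Q) = (-9.836)(15/251.533).
|ε| < 1, so demand is inelastic at this price.

-0.587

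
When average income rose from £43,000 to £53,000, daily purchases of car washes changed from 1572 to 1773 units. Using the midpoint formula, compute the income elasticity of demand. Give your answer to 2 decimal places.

ΔQ = 201, ΔI = 10000. Midpoints: Ī = 48,000, Q̄ = 1672.5.
ε_I = (ΔQ/ΔI)(Ī/Q̄) = (201/10000)(48000/1672.5).

0.58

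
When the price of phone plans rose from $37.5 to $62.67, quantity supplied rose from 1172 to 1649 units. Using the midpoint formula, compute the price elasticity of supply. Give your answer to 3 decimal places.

ΔQ = 1649 − 1172 = 477; ΔP = 62.67 − 37.5 = 25.17.
Midpoints: P̄ = 50.09, Q̄ = 1410.5.
ε_s = (ΔQ/ΔP)(P̄/Q̄) = (477/25.17)(50.09/1410.5).

0.673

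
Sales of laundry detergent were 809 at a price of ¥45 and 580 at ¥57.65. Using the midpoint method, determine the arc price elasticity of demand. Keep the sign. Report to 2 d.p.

ΔQ = 580 − 809 = -229; ΔP = 57.65 − 45 = 12.65.
Midpoints: P̄ = 51.33, Q̄ = 694.5.
ε = (ΔQ/ΔP)(P̄/Q̄) = (-229/12.65)(51.33/694.5).

-1.34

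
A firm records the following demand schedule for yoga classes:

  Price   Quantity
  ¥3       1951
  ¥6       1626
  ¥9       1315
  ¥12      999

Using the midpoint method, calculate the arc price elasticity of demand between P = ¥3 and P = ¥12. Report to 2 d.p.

-0.54

At P = 3, Q = 1951; at P = 12, Q = 999.
ΔQ = -952, ΔP = 9. Midpoints: P̄ = 7.50, Q̄ = 1475.0.
ε = (ΔQ/ΔP)(P̄/Q̄) = (-952/9)(7.50/1475.0).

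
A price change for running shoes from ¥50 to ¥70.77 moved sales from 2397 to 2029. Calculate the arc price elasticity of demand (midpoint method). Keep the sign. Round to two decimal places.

ΔQ = 2029 − 2397 = -368; ΔP = 70.77 − 50 = 20.77.
Midpoints: P̄ = 60.38, Q̄ = 2213.0.
ε = (ΔQ/ΔP)(P̄/Q̄) = (-368/20.77)(60.38/2213.0).

-0.48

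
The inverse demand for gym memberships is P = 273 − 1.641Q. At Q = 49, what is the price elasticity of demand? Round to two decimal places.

-2.40

At Q = 49, P = 273 − 1.641(49) = 192.59.
dP/dQ = −1.641, so dQ/dP = 1/(−1.641) = -0.609.
ε = (dQ/dP)(P/Q) = (-0.609)(192.59/49).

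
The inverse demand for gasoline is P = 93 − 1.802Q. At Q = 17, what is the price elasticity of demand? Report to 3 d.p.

At Q = 17, P = 93 − 1.802(17) = 62.37.
dP/dQ = −1.802, so dQ/dP = 1/(−1.802) = -0.555.
ε = (dQ/dP)(P/Q) = (-0.555)(62.37/17).

-2.036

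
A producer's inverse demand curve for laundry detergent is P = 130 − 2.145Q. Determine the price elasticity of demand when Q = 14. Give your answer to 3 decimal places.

-3.329

At Q = 14, P = 130 − 2.145(14) = 99.97.
dP/dQ = −2.145, so dQ/dP = 1/(−2.145) = -0.466.
ε = (dQ/dP)(P/Q) = (-0.466)(99.97/14).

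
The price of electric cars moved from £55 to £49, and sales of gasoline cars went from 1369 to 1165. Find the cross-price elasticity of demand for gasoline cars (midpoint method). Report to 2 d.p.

ΔQ_x = 1165 − 1369 = -204; ΔP_y = 49 − 55 = -6.
Midpoints: P̄_y = 52.00, Q̄_x = 1267.0.
ε_xy = (ΔQ_x/ΔP_y)(P̄_y/Q̄_x) = (-204/-6)(52.00/1267.0).

1.40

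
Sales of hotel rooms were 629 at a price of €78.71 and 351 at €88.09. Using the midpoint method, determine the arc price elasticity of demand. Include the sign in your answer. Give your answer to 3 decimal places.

-5.044

ΔQ = 351 − 629 = -278; ΔP = 88.09 − 78.71 = 9.38.
Midpoints: P̄ = 83.40, Q̄ = 490.0.
ε = (ΔQ/ΔP)(P̄/Q̄) = (-278/9.38)(83.40/490.0).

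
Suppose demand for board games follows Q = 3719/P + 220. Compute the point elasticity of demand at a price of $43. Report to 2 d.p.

-0.28

At P = 43, Q = 306.488.
dQ/dP = −3719/P² = -2.011.
ε = (dQ/dP)(P/Q) = (-2.011)(43/306.488).
|ε| < 1, so demand is inelastic at this price.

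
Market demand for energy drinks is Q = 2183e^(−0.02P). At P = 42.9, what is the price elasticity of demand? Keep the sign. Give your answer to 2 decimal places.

At P = 42.9, Q = 925.612.
dQ/dP = −0.02·2183e^(−0.02P) = −0.02Q = -18.512.
ε = (dQ/dP)(P/Q) = (-18.512)(42.9/925.612).
|ε| < 1, so demand is inelastic at this price.

-0.86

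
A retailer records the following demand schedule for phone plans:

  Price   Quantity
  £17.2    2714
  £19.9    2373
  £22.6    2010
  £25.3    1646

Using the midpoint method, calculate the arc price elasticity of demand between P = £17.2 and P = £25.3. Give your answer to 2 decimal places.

-1.29

At P = 17.2, Q = 2714; at P = 25.3, Q = 1646.
ΔQ = -1068, ΔP = 8.1. Midpoints: P̄ = 21.25, Q̄ = 2180.0.
ε = (ΔQ/ΔP)(P̄/Q̄) = (-1068/8.1)(21.25/2180.0).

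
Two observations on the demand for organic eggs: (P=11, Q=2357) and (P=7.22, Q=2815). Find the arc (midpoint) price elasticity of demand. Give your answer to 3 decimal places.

-0.427

ΔQ = 2815 − 2357 = 458; ΔP = 7.22 − 11 = -3.78.
Midpoints: P̄ = 9.11, Q̄ = 2586.0.
ε = (ΔQ/ΔP)(P̄/Q̄) = (458/-3.78)(9.11/2586.0).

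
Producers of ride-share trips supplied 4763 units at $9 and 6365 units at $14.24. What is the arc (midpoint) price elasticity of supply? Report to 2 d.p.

ΔQ = 6365 − 4763 = 1602; ΔP = 14.24 − 9 = 5.24.
Midpoints: P̄ = 11.62, Q̄ = 5564.0.
ε_s = (ΔQ/ΔP)(P̄/Q̄) = (1602/5.24)(11.62/5564.0).

0.64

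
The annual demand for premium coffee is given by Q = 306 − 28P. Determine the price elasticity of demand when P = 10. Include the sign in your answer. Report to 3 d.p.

-10.769

At P = 10, Q = 26.
dQ/dP = −28.
ε = (dQ/dP)(P/Q) = (-28)(10/26).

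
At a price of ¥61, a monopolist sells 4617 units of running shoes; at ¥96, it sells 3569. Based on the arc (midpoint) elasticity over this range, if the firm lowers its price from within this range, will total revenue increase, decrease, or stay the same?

decrease

Arc ε = (-1048/35)(78.50/4093.0) ≈ -0.574.
|ε| = 0.57 < 1, so demand is inelastic. A price cut therefore reduces total revenue.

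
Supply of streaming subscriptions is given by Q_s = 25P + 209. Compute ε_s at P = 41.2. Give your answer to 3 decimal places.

At P = 41.2, Q_s = 1239.
dQ_s/dP = 25.
ε_s = (dQ_s/dP)(P/Q_s) = (25)(41.2/1239).

0.831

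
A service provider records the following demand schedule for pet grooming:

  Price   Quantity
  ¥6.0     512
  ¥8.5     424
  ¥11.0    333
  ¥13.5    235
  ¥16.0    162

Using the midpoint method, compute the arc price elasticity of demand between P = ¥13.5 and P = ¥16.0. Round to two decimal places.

At P = 13.5, Q = 235; at P = 16.0, Q = 162.
ΔQ = -73, ΔP = 2.5. Midpoints: P̄ = 14.75, Q̄ = 198.5.
ε = (ΔQ/ΔP)(P̄/Q̄) = (-73/2.5)(14.75/198.5).

-2.17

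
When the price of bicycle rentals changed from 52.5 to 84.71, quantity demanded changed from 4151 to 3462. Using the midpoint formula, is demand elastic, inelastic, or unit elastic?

Arc ε ≈ -0.386.
|ε| = 0.39 < 1.

inelastic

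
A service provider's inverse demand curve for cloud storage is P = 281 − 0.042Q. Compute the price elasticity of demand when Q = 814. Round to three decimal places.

-7.219

At Q = 814, P = 281 − 0.042(814) = 246.81.
dP/dQ = −0.042, so dQ/dP = 1/(−0.042) = -23.810.
ε = (dQ/dP)(P/Q) = (-23.810)(246.81/814).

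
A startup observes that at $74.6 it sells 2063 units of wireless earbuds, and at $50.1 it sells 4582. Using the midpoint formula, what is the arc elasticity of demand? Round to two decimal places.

ΔQ = 4582 − 2063 = 2519; ΔP = 50.1 − 74.6 = -24.5.
Midpoints: P̄ = 62.35, Q̄ = 3322.5.
ε = (ΔQ/ΔP)(P̄/Q̄) = (2519/-24.5)(62.35/3322.5).

-1.93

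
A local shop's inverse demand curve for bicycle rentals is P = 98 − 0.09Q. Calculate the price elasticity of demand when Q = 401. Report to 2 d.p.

At Q = 401, P = 98 − 0.09(401) = 61.91.
dP/dQ = −0.09, so dQ/dP = 1/(−0.09) = -11.111.
ε = (dQ/dP)(P/Q) = (-11.111)(61.91/401).

-1.72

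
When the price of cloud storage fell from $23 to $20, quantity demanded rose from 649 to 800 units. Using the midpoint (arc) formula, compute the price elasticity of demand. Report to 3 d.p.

ΔQ = 800 − 649 = 151; ΔP = 20 − 23 = -3.
Midpoints: P̄ = 21.50, Q̄ = 724.5.
ε = (ΔQ/ΔP)(P̄/Q̄) = (151/-3)(21.50/724.5).

-1.494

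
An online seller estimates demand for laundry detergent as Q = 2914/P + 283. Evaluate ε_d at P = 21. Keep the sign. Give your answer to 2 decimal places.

-0.33

At P = 21, Q = 421.762.
dQ/dP = −2914/P² = -6.608.
ε = (dQ/dP)(P/Q) = (-6.608)(21/421.762).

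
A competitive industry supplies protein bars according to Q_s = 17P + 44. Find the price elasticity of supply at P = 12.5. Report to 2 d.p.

At P = 12.5, Q_s = 256.50.
dQ_s/dP = 17.
ε_s = (dQ_s/dP)(P/Q_s) = (17)(12.5/256.50).

0.83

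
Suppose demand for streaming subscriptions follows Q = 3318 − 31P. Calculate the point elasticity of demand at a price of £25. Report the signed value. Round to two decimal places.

At P = 25, Q = 2543.
dQ/dP = −31.
ε = (dQ/dP)(P/Q) = (-31)(25/2543).

-0.30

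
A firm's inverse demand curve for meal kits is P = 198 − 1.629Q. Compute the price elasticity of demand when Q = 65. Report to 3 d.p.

-0.870

At Q = 65, P = 198 − 1.629(65) = 92.11.
dP/dQ = −1.629, so dQ/dP = 1/(−1.629) = -0.614.
ε = (dQ/dP)(P/Q) = (-0.614)(92.11/65).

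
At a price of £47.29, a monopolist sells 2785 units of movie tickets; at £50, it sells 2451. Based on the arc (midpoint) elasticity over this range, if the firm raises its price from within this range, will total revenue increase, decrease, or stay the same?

Arc ε = (-334/2.71)(48.64/2618.0) ≈ -2.290.
|ε| = 2.29 > 1, so demand is elastic. A price rise therefore reduces total revenue.

decrease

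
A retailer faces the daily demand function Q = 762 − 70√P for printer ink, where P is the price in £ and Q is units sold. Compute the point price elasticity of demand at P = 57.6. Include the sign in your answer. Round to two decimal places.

At P = 57.6, Q = 230.737.
dQ/dP = −70/(2√P) = -4.612.
ε = (dQ/dP)(P/Q) = (-4.612)(57.6/230.737).

-1.15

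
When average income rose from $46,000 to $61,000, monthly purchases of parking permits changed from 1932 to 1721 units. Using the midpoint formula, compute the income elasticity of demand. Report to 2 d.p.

-0.41

ΔQ = -211, ΔI = 15000. Midpoints: Ī = 53,500, Q̄ = 1826.5.
ε_I = (ΔQ/ΔI)(Ī/Q̄) = (-211/15000)(53500/1826.5).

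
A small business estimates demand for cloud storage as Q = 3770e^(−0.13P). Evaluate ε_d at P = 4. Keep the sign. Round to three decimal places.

At P = 4, Q = 2241.342.
dQ/dP = −0.13·3770e^(−0.13P) = −0.13Q = -291.375.
ε = (dQ/dP)(P/Q) = (-291.375)(4/2241.342).

-0.520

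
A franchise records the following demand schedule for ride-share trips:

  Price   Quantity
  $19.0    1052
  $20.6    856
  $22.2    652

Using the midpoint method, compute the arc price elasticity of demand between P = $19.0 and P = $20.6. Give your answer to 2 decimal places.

At P = 19.0, Q = 1052; at P = 20.6, Q = 856.
ΔQ = -196, ΔP = 1.6. Midpoints: P̄ = 19.80, Q̄ = 954.0.
ε = (ΔQ/ΔP)(P̄/Q̄) = (-196/1.6)(19.80/954.0).

-2.54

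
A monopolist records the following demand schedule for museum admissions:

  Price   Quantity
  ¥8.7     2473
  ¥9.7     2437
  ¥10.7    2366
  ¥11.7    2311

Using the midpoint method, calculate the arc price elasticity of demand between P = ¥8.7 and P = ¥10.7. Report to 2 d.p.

At P = 8.7, Q = 2473; at P = 10.7, Q = 2366.
ΔQ = -107, ΔP = 2.0. Midpoints: P̄ = 9.70, Q̄ = 2419.5.
ε = (ΔQ/ΔP)(P̄/Q̄) = (-107/2.0)(9.70/2419.5).

-0.21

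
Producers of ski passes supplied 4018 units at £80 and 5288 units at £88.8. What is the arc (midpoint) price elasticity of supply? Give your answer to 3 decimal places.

2.618

ΔQ = 5288 − 4018 = 1270; ΔP = 88.8 − 80 = 8.8.
Midpoints: P̄ = 84.40, Q̄ = 4653.0.
ε_s = (ΔQ/ΔP)(P̄/Q̄) = (1270/8.8)(84.40/4653.0).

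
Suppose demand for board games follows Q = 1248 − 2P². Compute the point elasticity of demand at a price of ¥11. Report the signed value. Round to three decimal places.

At P = 11, Q = 1006.
dQ/dP = −4P = -44.
ε = (dQ/dP)(P/Q) = (-44)(11/1006).

-0.481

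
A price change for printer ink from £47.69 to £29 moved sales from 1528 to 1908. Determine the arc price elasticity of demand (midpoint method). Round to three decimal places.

-0.454

ΔQ = 1908 − 1528 = 380; ΔP = 29 − 47.69 = -18.69.
Midpoints: P̄ = 38.34, Q̄ = 1718.0.
ε = (ΔQ/ΔP)(P̄/Q̄) = (380/-18.69)(38.34/1718.0).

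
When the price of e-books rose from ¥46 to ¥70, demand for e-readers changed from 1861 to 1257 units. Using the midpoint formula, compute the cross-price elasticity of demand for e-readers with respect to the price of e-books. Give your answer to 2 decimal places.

-0.94

ΔQ_x = 1257 − 1861 = -604; ΔP_y = 70 − 46 = 24.
Midpoints: P̄_y = 58.00, Q̄_x = 1559.0.
ε_xy = (ΔQ_x/ΔP_y)(P̄_y/Q̄_x) = (-604/24)(58.00/1559.0).
ε_xy < 0, so the goods are complements.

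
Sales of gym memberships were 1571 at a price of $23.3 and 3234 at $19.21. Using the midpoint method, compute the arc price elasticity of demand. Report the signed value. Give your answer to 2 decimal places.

ΔQ = 3234 − 1571 = 1663; ΔP = 19.21 − 23.3 = -4.09.
Midpoints: P̄ = 21.26, Q̄ = 2402.5.
ε = (ΔQ/ΔP)(P̄/Q̄) = (1663/-4.09)(21.26/2402.5).

-3.60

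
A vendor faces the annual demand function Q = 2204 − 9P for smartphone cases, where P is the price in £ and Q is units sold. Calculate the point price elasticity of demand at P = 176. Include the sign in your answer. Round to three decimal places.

-2.555

At P = 176, Q = 620.
dQ/dP = −9.
ε = (dQ/dP)(P/Q) = (-9)(176/620).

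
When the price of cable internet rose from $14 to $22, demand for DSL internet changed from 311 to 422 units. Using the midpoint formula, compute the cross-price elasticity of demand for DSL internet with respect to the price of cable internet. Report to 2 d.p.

ΔQ_x = 422 − 311 = 111; ΔP_y = 22 − 14 = 8.
Midpoints: P̄_y = 18.00, Q̄_x = 366.5.
ε_xy = (ΔQ_x/ΔP_y)(P̄_y/Q̄_x) = (111/8)(18.00/366.5).

0.68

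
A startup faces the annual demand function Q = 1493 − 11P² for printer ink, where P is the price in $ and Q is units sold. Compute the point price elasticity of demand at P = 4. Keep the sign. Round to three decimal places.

At P = 4, Q = 1317.
dQ/dP = −22P = -88.
ε = (dQ/dP)(P/Q) = (-88)(4/1317).
|ε| < 1, so demand is inelastic at this price.

-0.267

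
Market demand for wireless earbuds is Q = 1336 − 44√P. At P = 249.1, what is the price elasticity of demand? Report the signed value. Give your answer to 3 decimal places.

-0.541

At P = 249.1, Q = 641.552.
dQ/dP = −44/(2√P) = -1.394.
ε = (dQ/dP)(P/Q) = (-1.394)(249.1/641.552).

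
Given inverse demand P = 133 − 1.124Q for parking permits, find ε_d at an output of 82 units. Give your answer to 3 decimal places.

-0.443

At Q = 82, P = 133 − 1.124(82) = 40.83.
dP/dQ = −1.124, so dQ/dP = 1/(−1.124) = -0.890.
ε = (dQ/dP)(P/Q) = (-0.890)(40.83/82).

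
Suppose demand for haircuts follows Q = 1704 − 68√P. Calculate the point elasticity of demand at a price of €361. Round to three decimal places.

At P = 361, Q = 412.
dQ/dP = −68/(2√P) = -1.789.
ε = (dQ/dP)(P/Q) = (-1.789)(361/412).
|ε| > 1, so demand is elastic at this price.

-1.568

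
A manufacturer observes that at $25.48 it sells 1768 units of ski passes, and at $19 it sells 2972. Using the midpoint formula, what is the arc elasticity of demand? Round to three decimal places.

ΔQ = 2972 − 1768 = 1204; ΔP = 19 − 25.48 = -6.48.
Midpoints: P̄ = 22.24, Q̄ = 2370.0.
ε = (ΔQ/ΔP)(P̄/Q̄) = (1204/-6.48)(22.24/2370.0).

-1.744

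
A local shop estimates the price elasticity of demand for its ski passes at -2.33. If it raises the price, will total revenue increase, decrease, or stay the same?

|ε| = 2.33 > 1, so demand is elastic. A price rise therefore reduces total revenue.

decrease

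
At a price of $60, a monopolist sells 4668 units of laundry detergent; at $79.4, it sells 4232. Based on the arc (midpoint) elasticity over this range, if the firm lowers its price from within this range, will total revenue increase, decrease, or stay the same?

Arc ε = (-436/19.4)(69.70/4450.0) ≈ -0.352.
|ε| = 0.35 < 1, so demand is inelastic. A price cut therefore reduces total revenue.

decrease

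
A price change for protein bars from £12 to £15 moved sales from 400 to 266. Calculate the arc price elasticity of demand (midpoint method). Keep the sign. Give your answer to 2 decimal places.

ΔQ = 266 − 400 = -134; ΔP = 15 − 12 = 3.
Midpoints: P̄ = 13.50, Q̄ = 333.0.
ε = (ΔQ/ΔP)(P̄/Q̄) = (-134/3)(13.50/333.0).

-1.81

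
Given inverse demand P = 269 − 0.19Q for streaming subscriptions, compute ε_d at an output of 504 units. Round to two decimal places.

At Q = 504, P = 269 − 0.19(504) = 173.24.
dP/dQ = −0.19, so dQ/dP = 1/(−0.19) = -5.263.
ε = (dQ/dP)(P/Q) = (-5.263)(173.24/504).

-1.81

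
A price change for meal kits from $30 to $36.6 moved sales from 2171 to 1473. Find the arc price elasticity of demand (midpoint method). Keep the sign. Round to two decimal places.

ΔQ = 1473 − 2171 = -698; ΔP = 36.6 − 30 = 6.6.
Midpoints: P̄ = 33.30, Q̄ = 1822.0.
ε = (ΔQ/ΔP)(P̄/Q̄) = (-698/6.6)(33.30/1822.0).

-1.93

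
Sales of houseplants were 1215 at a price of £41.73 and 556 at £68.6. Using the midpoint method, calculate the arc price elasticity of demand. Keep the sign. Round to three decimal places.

-1.528

ΔQ = 556 − 1215 = -659; ΔP = 68.6 − 41.73 = 26.87.
Midpoints: P̄ = 55.16, Q̄ = 885.5.
ε = (ΔQ/ΔP)(P̄/Q̄) = (-659/26.87)(55.16/885.5).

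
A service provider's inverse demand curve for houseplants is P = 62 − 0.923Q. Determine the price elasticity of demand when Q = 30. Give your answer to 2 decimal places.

-1.24

At Q = 30, P = 62 − 0.923(30) = 34.31.
dP/dQ = −0.923, so dQ/dP = 1/(−0.923) = -1.083.
ε = (dQ/dP)(P/Q) = (-1.083)(34.31/30).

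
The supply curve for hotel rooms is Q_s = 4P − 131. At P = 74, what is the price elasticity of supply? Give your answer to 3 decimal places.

At P = 74, Q_s = 165.
dQ_s/dP = 4.
ε_s = (dQ_s/dP)(P/Q_s) = (4)(74/165).

1.794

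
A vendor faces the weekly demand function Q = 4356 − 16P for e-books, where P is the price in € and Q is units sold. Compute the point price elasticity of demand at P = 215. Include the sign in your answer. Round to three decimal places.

-3.755

At P = 215, Q = 916.
dQ/dP = −16.
ε = (dQ/dP)(P/Q) = (-16)(215/916).
|ε| > 1, so demand is elastic at this price.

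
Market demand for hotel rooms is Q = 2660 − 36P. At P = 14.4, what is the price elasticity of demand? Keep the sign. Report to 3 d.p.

-0.242

At P = 14.4, Q = 2141.600.
dQ/dP = −36.
ε = (dQ/dP)(P/Q) = (-36)(14.4/2141.600).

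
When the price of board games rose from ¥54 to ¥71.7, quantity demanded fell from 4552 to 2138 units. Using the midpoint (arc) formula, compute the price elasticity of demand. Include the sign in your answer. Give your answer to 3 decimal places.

-2.563

ΔQ = 2138 − 4552 = -2414; ΔP = 71.7 − 54 = 17.7.
Midpoints: P̄ = 62.85, Q̄ = 3345.0.
ε = (ΔQ/ΔP)(P̄/Q̄) = (-2414/17.7)(62.85/3345.0).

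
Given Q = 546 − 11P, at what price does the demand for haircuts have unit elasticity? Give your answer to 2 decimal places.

24.82

For linear demand Q = a − bP, ε = −bP/(a − bP). |ε| = 1 when bP = a − bP, i.e. P = a/(2b).
P = 546/(2·11) = 546/22 = 24.8182.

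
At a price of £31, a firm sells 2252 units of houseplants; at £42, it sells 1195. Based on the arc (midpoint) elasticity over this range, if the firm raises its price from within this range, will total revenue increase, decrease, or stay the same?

decrease

Arc ε = (-1057/11)(36.50/1723.5) ≈ -2.035.
|ε| = 2.03 > 1, so demand is elastic. A price rise therefore reduces total revenue.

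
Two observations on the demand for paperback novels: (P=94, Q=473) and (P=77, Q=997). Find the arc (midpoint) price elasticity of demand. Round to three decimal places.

-3.586

ΔQ = 997 − 473 = 524; ΔP = 77 − 94 = -17.
Midpoints: P̄ = 85.50, Q̄ = 735.0.
ε = (ΔQ/ΔP)(P̄/Q̄) = (524/-17)(85.50/735.0).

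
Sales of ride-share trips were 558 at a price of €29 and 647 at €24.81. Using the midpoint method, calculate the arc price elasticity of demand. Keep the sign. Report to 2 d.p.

-0.95

ΔQ = 647 − 558 = 89; ΔP = 24.81 − 29 = -4.19.
Midpoints: P̄ = 26.91, Q̄ = 602.5.
ε = (ΔQ/ΔP)(P̄/Q̄) = (89/-4.19)(26.91/602.5).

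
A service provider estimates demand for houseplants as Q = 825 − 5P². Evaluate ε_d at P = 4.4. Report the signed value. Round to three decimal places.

At P = 4.4, Q = 728.200.
dQ/dP = −10P = -44.
ε = (dQ/dP)(P/Q) = (-44)(4.4/728.200).

-0.266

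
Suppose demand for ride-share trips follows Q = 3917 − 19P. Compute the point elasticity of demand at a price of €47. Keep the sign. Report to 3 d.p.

-0.295

At P = 47, Q = 3024.
dQ/dP = −19.
ε = (dQ/dP)(P/Q) = (-19)(47/3024).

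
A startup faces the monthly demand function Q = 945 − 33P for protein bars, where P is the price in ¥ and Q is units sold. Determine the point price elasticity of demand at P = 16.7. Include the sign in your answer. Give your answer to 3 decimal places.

At P = 16.7, Q = 393.900.
dQ/dP = −33.
ε = (dQ/dP)(P/Q) = (-33)(16.7/393.900).

-1.399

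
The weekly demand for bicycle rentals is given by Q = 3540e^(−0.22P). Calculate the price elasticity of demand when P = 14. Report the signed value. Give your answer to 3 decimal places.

At P = 14, Q = 162.696.
dQ/dP = −0.22·3540e^(−0.22P) = −0.22Q = -35.793.
ε = (dQ/dP)(P/Q) = (-35.793)(14/162.696).

-3.080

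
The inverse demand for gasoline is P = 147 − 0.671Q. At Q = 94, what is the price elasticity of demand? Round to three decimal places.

-1.331

At Q = 94, P = 147 − 0.671(94) = 83.93.
dP/dQ = −0.671, so dQ/dP = 1/(−0.671) = -1.490.
ε = (dQ/dP)(P/Q) = (-1.490)(83.93/94).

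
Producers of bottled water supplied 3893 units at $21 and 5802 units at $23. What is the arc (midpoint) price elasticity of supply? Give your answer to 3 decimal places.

ΔQ = 5802 − 3893 = 1909; ΔP = 23 − 21 = 2.
Midpoints: P̄ = 22.00, Q̄ = 4847.5.
ε_s = (ΔQ/ΔP)(P̄/Q̄) = (1909/2)(22.00/4847.5).

4.332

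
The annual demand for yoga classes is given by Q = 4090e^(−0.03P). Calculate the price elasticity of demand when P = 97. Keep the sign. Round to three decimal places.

-2.910

At P = 97, Q = 222.806.
dQ/dP = −0.03·4090e^(−0.03P) = −0.03Q = -6.684.
ε = (dQ/dP)(P/Q) = (-6.684)(97/222.806).
|ε| > 1, so demand is elastic at this price.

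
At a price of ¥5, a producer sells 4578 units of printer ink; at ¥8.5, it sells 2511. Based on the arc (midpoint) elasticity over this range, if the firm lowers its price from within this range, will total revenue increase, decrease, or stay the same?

Arc ε = (-2067/3.5)(6.75/3544.5) ≈ -1.125.
|ε| = 1.12 > 1, so demand is elastic. A price cut therefore raises total revenue.

increase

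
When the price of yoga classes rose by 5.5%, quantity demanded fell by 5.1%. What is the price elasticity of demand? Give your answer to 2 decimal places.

ε = %ΔQ / %ΔP = (-5.1)/(5.5) = -0.927.

-0.93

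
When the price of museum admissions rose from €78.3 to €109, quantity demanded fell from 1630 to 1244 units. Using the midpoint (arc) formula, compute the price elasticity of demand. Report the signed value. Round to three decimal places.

-0.819

ΔQ = 1244 − 1630 = -386; ΔP = 109 − 78.3 = 30.7.
Midpoints: P̄ = 93.65, Q̄ = 1437.0.
ε = (ΔQ/ΔP)(P̄/Q̄) = (-386/30.7)(93.65/1437.0).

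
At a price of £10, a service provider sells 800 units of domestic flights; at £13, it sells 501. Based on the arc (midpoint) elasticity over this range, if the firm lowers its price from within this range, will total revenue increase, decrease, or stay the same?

increase

Arc ε = (-299/3)(11.50/650.5) ≈ -1.762.
|ε| = 1.76 > 1, so demand is elastic. A price cut therefore raises total revenue.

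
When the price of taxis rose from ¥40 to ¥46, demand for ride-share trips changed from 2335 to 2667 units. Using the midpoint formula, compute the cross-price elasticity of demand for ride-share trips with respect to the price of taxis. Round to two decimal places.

ΔQ_x = 2667 − 2335 = 332; ΔP_y = 46 − 40 = 6.
Midpoints: P̄_y = 43.00, Q̄_x = 2501.0.
ε_xy = (ΔQ_x/ΔP_y)(P̄_y/Q̄_x) = (332/6)(43.00/2501.0).
ε_xy > 0, so the goods are substitutes.

0.95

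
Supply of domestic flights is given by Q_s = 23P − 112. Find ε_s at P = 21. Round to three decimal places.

1.302

At P = 21, Q_s = 371.
dQ_s/dP = 23.
ε_s = (dQ_s/dP)(P/Q_s) = (23)(21/371).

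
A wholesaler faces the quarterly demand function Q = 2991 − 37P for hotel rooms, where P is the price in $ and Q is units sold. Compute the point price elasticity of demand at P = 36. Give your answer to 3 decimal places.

-0.803

At P = 36, Q = 1659.
dQ/dP = −37.
ε = (dQ/dP)(P/Q) = (-37)(36/1659).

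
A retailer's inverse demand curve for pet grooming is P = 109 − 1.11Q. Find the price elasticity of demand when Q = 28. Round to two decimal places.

At Q = 28, P = 109 − 1.11(28) = 77.92.
dP/dQ = −1.11, so dQ/dP = 1/(−1.11) = -0.901.
ε = (dQ/dP)(P/Q) = (-0.901)(77.92/28).

-2.51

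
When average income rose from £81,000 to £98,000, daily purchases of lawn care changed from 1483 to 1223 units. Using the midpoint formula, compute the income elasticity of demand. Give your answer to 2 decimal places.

ΔQ = -260, ΔI = 17000. Midpoints: Ī = 89,500, Q̄ = 1353.0.
ε_I = (ΔQ/ΔI)(Ī/Q̄) = (-260/17000)(89500/1353.0).
ε_I < 0, so the good is inferior.

-1.01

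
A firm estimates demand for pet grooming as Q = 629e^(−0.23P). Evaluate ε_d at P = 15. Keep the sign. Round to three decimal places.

At P = 15, Q = 19.968.
dQ/dP = −0.23·629e^(−0.23P) = −0.23Q = -4.593.
ε = (dQ/dP)(P/Q) = (-4.593)(15/19.968).
|ε| > 1, so demand is elastic at this price.

-3.450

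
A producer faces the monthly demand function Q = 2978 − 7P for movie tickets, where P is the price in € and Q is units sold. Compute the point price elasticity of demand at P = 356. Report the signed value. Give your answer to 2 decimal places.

-5.13

At P = 356, Q = 486.
dQ/dP = −7.
ε = (dQ/dP)(P/Q) = (-7)(356/486).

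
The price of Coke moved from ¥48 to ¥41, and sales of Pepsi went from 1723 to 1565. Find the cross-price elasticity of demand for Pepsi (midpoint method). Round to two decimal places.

0.61

ΔQ_x = 1565 − 1723 = -158; ΔP_y = 41 − 48 = -7.
Midpoints: P̄_y = 44.50, Q̄_x = 1644.0.
ε_xy = (ΔQ_x/ΔP_y)(P̄_y/Q̄_x) = (-158/-7)(44.50/1644.0).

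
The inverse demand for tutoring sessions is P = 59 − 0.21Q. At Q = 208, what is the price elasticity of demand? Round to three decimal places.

-0.351

At Q = 208, P = 59 − 0.21(208) = 15.32.
dP/dQ = −0.21, so dQ/dP = 1/(−0.21) = -4.762.
ε = (dQ/dP)(P/Q) = (-4.762)(15.32/208).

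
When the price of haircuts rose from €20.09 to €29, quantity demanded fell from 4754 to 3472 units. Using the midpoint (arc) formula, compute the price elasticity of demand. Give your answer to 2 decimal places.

-0.86

ΔQ = 3472 − 4754 = -1282; ΔP = 29 − 20.09 = 8.91.
Midpoints: P̄ = 24.55, Q̄ = 4113.0.
ε = (ΔQ/ΔP)(P̄/Q̄) = (-1282/8.91)(24.55/4113.0).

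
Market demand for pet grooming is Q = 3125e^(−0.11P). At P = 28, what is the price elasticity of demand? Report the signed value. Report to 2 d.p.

-3.08

At P = 28, Q = 143.623.
dQ/dP = −0.11·3125e^(−0.11P) = −0.11Q = -15.798.
ε = (dQ/dP)(P/Q) = (-15.798)(28/143.623).
|ε| > 1, so demand is elastic at this price.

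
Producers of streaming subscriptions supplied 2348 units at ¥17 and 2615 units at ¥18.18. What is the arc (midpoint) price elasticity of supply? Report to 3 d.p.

ΔQ = 2615 − 2348 = 267; ΔP = 18.18 − 17 = 1.18.
Midpoints: P̄ = 17.59, Q̄ = 2481.5.
ε_s = (ΔQ/ΔP)(P̄/Q̄) = (267/1.18)(17.59/2481.5).

1.604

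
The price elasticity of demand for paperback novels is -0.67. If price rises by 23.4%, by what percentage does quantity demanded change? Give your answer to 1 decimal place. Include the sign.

-15.7%

%ΔQ ≈ ε × %ΔP = (-0.67)(23.4%) = -15.68%.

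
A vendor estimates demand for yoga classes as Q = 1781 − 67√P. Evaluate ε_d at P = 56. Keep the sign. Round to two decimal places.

At P = 56, Q = 1279.618.
dQ/dP = −67/(2√P) = -4.477.
ε = (dQ/dP)(P/Q) = (-4.477)(56/1279.618).

-0.20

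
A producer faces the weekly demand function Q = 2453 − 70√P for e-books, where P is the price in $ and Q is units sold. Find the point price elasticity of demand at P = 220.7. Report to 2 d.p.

At P = 220.7, Q = 1413.082.
dQ/dP = −70/(2√P) = -2.356.
ε = (dQ/dP)(P/Q) = (-2.356)(220.7/1413.082).
|ε| < 1, so demand is inelastic at this price.

-0.37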